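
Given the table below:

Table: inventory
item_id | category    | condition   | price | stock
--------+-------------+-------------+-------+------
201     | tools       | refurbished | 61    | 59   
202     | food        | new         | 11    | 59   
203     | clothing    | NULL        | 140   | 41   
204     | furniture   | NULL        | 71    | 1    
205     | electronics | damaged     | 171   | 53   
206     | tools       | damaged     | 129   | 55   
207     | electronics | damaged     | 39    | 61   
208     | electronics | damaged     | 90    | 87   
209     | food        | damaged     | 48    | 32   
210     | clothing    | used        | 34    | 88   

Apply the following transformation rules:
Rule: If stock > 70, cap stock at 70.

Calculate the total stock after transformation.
501

Step 1: 2 records have stock > 70
Step 2: These records originally summed to 175
Step 3: After capping: 2 × 70 = 140
Step 4: Unaffected records sum: 361
Step 5: Final sum = 140 + 361 = 501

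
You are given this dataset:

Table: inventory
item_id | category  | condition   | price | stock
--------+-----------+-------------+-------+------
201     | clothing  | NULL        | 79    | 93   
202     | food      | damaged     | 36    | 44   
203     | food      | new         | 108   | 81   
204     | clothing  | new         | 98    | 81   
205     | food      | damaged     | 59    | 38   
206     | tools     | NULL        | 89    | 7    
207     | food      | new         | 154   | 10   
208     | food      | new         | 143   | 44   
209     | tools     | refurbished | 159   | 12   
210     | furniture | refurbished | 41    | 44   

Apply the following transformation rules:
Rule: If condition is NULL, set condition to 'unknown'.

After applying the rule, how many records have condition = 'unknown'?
2

Step 1: Count records where condition IS NULL
Step 2: Found 2 records with NULL condition
Step 3: These records will have condition set to 'unknown'
Step 4: Records already having condition = 'unknown': 0
Step 5: Answer: 2 + 0 = 2 records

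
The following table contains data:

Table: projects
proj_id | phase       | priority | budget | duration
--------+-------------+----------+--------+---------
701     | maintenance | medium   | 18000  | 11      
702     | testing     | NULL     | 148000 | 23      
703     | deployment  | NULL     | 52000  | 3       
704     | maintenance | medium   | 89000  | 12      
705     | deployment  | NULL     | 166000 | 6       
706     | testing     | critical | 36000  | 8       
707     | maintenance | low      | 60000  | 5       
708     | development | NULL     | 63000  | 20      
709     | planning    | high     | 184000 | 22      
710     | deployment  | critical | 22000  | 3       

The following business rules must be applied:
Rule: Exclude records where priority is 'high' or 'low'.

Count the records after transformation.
8

Step 1: Count records to exclude
  - 1 (high) + 1 (low) = 2 records
Step 2: Total records: 10
Step 3: Remaining = 10 - 2 = 8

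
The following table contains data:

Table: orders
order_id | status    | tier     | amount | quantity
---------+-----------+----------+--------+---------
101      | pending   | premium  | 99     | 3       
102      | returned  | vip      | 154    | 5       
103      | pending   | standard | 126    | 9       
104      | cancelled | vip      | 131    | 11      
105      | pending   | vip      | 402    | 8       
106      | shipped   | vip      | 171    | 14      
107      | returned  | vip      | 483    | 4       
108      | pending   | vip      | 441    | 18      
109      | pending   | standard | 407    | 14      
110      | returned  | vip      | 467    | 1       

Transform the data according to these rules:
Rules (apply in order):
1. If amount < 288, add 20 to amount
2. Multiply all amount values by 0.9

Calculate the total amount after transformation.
2682.9

Step 1: Apply Rule 1 - Add 20 to records with amount < 288
  - 5 records affected: 681 + (5 × 20) = 781
  - Unaffected records: 2200
  - Sum after Rule 1: 2981
Step 2: Apply Rule 2 - Multiply all by 0.9
  - 2981 × 0.9 = 2682.9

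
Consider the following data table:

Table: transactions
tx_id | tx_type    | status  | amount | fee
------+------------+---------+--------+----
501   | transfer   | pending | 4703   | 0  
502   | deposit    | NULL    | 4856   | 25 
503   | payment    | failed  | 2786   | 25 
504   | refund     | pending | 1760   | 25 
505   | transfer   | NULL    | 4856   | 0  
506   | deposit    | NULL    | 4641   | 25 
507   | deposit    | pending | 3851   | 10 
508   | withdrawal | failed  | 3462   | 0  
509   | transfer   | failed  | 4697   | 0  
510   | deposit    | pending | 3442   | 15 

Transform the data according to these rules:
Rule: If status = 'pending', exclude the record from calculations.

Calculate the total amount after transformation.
25298

Step 1: Identify records where status = 'pending'
Step 2: The excluded records sum to 13756
Step 3: Original total amount = 39054
Step 4: Remaining total = 39054 - 13756 = 25298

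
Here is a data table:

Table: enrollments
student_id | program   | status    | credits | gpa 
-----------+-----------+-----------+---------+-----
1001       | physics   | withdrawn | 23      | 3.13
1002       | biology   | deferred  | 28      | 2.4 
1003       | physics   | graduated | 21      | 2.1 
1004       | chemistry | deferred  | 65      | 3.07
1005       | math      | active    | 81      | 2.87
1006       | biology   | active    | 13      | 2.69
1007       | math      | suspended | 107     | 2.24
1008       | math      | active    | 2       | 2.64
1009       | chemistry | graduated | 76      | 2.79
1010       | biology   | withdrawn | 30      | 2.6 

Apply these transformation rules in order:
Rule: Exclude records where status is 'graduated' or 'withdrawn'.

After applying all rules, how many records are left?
6

Step 1: Count records to exclude
  - 2 (graduated) + 2 (withdrawn) = 4 records
Step 2: Total records: 10
Step 3: Remaining = 10 - 4 = 6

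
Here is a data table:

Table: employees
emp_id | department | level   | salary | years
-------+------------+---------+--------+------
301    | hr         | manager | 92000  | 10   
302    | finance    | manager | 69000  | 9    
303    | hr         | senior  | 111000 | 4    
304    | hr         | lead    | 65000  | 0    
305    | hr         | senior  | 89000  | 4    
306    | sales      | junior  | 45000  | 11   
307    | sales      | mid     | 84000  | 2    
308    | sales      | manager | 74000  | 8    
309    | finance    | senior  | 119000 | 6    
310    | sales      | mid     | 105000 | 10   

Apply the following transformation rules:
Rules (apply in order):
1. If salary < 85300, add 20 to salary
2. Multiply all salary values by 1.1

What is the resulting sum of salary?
938410.0

Step 1: Apply Rule 1 - Add 20 to records with salary < 85300
  - 5 records affected: 337000 + (5 × 20) = 337100
  - Unaffected records: 516000
  - Sum after Rule 1: 853100
Step 2: Apply Rule 2 - Multiply all by 1.1
  - 853100 × 1.1 = 938410.0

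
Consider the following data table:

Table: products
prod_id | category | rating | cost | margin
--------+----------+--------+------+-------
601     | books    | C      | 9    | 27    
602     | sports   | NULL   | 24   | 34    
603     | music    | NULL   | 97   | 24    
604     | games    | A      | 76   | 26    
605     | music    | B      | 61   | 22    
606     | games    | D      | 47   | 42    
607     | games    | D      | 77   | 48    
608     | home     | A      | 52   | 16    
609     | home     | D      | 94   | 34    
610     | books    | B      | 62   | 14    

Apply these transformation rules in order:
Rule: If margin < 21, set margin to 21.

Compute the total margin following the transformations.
299

Step 1: 2 records have margin < 21
Step 2: These records originally summed to 30
Step 3: After setting to minimum: 2 × 21 = 42
Step 4: Unaffected records sum: 257
Step 5: Final sum = 42 + 257 = 299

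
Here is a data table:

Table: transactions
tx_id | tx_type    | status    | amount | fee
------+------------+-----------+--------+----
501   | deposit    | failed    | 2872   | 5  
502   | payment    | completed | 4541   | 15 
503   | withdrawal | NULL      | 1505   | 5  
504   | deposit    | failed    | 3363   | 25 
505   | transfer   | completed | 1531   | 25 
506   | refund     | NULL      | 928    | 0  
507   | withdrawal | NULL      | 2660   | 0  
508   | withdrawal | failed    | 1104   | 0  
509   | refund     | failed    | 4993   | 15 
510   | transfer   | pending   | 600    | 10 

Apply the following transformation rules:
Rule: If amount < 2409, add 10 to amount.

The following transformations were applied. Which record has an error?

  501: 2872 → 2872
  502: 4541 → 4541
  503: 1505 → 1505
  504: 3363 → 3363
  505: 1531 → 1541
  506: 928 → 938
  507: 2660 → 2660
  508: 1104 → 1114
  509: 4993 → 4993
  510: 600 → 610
Record 503 has an error. The correct transformed value should be 1515, not 1505.

Step 1: Check each record against the rule
Step 2: Record 503 has amount = 1505
Step 3: Since 1505 < 2409, the bonus should have been applied
Step 4: Correct value = 1515, but claimed value = 1505
Conclusion: Record 503 has the error.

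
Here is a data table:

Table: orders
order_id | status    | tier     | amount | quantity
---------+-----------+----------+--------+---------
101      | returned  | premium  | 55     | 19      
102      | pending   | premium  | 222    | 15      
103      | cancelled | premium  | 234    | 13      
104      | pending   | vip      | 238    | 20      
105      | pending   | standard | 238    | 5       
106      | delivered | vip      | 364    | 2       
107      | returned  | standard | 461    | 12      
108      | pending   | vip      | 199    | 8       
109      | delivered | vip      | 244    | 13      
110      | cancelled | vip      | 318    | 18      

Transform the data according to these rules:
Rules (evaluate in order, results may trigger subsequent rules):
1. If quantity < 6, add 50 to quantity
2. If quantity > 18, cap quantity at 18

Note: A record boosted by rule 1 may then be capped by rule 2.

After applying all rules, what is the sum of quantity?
151

Step 1: Apply rule 1 to records with quantity < 6
  - 2 records get bonus of 50
  - Of these, 2 records then exceed 18 and get capped
Step 2: Apply rule 2 to records with quantity > 18
  - 2 records (original) are capped
Step 3: Calculate final sum = 151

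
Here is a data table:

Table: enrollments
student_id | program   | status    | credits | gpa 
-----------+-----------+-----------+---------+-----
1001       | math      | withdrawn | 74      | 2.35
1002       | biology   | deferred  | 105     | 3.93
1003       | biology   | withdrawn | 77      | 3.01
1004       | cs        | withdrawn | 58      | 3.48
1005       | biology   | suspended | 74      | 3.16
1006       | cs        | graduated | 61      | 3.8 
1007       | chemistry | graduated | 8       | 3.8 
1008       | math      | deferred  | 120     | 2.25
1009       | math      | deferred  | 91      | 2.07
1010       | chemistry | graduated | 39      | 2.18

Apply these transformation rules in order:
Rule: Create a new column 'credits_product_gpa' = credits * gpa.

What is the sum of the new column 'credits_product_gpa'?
2059.59

Step 1: For each record, compute credits * gpa
Example calculations:
  74 * 2.35 = 173.9
  105 * 3.93 = 412.65
  77 * 3.01 = 231.77
  ...
Step 2: Sum all derived values
Step 3: Total = 2059.59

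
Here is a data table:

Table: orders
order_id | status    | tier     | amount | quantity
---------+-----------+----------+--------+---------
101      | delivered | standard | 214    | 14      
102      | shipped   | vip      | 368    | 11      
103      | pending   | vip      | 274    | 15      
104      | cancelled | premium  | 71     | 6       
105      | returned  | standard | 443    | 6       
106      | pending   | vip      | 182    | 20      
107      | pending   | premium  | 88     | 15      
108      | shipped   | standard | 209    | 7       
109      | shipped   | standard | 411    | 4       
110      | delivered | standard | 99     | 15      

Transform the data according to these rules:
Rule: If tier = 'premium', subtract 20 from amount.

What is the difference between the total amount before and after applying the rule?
40

Step 1: Original sum of amount = 2359
Step 2: 2 records have tier = 'premium'
Step 3: Each affected record changes by -20
Step 4: Total change = 2 × -20 = -40
Step 5: New sum = 2359 + -40 = 2319
Step 6: Difference = |2319 - 2359| = 40
        (Sum decreased by 40)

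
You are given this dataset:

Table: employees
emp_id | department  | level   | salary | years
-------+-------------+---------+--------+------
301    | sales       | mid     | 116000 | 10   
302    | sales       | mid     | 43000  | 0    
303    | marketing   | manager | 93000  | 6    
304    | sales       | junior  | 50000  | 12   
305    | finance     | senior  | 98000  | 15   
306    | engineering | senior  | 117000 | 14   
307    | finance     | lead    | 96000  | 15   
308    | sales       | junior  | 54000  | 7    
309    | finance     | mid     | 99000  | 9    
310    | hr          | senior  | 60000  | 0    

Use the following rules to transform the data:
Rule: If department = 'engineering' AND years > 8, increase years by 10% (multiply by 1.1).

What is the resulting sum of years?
89.4

Step 1: Find records where department = 'engineering' AND years > 8
Step 2: 1 records match, summing to 14
Step 3: After multiplier: 14 × 1.1 = 15.4
Step 4: Unaffected records sum: 74
Step 5: Final sum = 15.4 + 74 = 89.4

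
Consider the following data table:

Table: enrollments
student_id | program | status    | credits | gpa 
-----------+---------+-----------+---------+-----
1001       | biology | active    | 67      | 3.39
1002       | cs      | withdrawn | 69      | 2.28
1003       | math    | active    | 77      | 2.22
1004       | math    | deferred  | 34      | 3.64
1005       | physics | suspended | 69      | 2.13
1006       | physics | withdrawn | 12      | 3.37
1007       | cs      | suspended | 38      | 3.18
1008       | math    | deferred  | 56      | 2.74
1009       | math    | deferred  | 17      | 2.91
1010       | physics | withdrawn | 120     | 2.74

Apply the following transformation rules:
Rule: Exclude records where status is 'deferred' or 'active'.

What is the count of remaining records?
5

Step 1: Count records to exclude
  - 3 (deferred) + 2 (active) = 5 records
Step 2: Total records: 10
Step 3: Remaining = 10 - 5 = 5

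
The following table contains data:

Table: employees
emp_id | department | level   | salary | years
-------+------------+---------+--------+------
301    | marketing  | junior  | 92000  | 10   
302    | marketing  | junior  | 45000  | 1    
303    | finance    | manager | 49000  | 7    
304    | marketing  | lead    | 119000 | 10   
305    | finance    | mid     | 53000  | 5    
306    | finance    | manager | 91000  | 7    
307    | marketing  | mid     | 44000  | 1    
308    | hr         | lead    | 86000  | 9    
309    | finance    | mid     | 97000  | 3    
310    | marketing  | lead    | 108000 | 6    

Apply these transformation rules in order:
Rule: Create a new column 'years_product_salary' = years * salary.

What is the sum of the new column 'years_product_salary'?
5157000

Step 1: For each record, compute years * salary
Example calculations:
  10 * 92000 = 920000
  1 * 45000 = 45000
  7 * 49000 = 343000
  ...
Step 2: Sum all derived values
Step 3: Total = 5157000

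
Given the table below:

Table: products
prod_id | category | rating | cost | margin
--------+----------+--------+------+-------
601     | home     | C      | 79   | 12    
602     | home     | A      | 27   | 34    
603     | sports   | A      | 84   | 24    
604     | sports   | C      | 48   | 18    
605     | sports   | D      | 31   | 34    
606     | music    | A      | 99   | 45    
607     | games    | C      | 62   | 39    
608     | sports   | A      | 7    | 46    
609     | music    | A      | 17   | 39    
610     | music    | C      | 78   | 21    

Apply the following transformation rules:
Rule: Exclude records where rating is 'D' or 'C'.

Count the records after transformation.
5

Step 1: Count records to exclude
  - 1 (D) + 4 (C) = 5 records
Step 2: Total records: 10
Step 3: Remaining = 10 - 5 = 5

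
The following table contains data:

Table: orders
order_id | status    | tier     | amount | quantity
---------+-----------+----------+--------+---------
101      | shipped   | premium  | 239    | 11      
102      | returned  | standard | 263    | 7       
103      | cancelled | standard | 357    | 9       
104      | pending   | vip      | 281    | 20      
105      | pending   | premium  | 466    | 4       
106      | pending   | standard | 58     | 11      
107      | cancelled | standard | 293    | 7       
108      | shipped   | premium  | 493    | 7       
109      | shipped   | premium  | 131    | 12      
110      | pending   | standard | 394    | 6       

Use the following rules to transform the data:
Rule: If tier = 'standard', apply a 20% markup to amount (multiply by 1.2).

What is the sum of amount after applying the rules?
3248.0

Step 1: Records with tier = 'standard' have total amount = 1365
Step 2: Apply multiplier: 1365 × 1.2 = 1638.0
Step 3: Other records total: 1610
Step 4: Final sum = 1638.0 + 1610 = 3248.0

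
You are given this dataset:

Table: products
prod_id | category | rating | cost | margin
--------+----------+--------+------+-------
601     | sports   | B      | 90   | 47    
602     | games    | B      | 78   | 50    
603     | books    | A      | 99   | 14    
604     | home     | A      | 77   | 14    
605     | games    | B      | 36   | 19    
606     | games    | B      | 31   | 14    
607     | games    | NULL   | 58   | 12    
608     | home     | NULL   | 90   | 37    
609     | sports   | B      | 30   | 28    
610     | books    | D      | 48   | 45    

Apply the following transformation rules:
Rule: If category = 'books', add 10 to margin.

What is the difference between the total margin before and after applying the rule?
20

Step 1: Original sum of margin = 280
Step 2: 2 records have category = 'books'
Step 3: Each affected record changes by 10
Step 4: Total change = 2 × 10 = 20
Step 5: New sum = 280 + 20 = 300
Step 6: Difference = |300 - 280| = 20
        (Sum increased by 20)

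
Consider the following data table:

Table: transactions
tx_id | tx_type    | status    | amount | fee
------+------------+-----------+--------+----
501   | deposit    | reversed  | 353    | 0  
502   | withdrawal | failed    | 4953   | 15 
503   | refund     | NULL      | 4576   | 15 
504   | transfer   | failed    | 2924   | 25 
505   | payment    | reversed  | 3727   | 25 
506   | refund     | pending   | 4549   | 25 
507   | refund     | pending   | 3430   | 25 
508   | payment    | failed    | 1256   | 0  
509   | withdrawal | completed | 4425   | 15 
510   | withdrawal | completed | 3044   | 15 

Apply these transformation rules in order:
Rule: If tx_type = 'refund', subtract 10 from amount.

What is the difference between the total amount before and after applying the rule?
30

Step 1: Original sum of amount = 33237
Step 2: 3 records have tx_type = 'refund'
Step 3: Each affected record changes by -10
Step 4: Total change = 3 × -10 = -30
Step 5: New sum = 33237 + -30 = 33207
Step 6: Difference = |33207 - 33237| = 30
        (Sum decreased by 30)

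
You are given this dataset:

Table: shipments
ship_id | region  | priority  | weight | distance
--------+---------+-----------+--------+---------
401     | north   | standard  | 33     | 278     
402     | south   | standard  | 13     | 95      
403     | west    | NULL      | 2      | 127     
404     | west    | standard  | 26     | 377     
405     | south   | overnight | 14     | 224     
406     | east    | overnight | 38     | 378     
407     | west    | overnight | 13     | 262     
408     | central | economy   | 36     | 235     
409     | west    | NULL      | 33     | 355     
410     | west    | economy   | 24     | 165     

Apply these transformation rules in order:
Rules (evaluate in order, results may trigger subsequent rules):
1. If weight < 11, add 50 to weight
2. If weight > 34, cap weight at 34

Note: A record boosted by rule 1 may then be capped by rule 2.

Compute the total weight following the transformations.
258

Step 1: Apply rule 1 to records with weight < 11
  - 1 records get bonus of 50
  - Of these, 1 records then exceed 34 and get capped
Step 2: Apply rule 2 to records with weight > 34
  - 2 records (original) are capped
Step 3: Calculate final sum = 258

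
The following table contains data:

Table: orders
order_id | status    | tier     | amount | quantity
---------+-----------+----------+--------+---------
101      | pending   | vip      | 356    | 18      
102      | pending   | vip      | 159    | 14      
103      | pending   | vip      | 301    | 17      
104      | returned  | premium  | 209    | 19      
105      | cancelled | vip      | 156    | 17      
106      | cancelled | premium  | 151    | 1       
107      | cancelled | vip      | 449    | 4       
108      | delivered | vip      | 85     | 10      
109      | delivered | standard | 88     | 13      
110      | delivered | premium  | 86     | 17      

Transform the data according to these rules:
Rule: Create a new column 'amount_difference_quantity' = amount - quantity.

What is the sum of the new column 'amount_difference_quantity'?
1910

Step 1: For each record, compute amount - quantity
Example calculations:
  356 - 18 = 338
  159 - 14 = 145
  301 - 17 = 284
  ...
Step 2: Sum all derived values
Step 3: Total = 1910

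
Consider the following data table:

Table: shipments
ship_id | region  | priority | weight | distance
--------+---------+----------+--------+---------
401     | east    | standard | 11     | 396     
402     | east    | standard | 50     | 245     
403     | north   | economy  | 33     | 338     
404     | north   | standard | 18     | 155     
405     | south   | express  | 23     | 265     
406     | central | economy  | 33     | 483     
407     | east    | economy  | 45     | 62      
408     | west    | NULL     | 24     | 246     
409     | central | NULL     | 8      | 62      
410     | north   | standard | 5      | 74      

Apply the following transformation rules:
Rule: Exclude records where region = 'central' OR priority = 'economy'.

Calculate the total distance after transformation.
1381

Step 1: Find records where region = 'central' OR priority = 'economy'
Step 2: 4 records match, summing to 945
Step 3: Original sum: 2326
Step 4: Remaining sum = 2326 - 945 = 1381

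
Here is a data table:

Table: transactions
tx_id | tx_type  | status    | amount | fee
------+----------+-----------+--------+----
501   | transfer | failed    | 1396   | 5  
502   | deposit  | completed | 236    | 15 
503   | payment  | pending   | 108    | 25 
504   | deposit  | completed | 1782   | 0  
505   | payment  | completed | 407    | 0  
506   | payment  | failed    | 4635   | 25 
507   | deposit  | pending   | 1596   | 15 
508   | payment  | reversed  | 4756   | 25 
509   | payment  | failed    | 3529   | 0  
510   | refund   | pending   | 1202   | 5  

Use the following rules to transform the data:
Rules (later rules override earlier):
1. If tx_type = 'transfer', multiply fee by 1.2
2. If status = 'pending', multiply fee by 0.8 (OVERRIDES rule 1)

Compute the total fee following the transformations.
107.0

Step 1: Rule 2 takes priority for records with status = 'pending'
  - 3 records: 45 × 0.8 = 36.0
Step 2: Rule 1 applies to remaining records with tx_type = 'transfer'
  - 1 records: 5 × 1.2 = 6.0
Step 3: Other records unchanged: 65
Step 4: Final sum = 36.0 + 6.0 + 65 = 107.0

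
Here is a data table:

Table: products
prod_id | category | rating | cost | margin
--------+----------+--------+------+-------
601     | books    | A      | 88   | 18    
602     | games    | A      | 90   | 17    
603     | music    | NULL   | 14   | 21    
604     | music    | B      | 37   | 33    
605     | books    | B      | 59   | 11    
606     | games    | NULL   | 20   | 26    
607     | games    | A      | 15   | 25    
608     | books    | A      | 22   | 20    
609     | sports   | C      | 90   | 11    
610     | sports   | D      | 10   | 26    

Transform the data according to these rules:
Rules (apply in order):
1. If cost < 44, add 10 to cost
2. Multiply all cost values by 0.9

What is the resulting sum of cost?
454.5

Step 1: Apply Rule 1 - Add 10 to records with cost < 44
  - 6 records affected: 118 + (6 × 10) = 178
  - Unaffected records: 327
  - Sum after Rule 1: 505
Step 2: Apply Rule 2 - Multiply all by 0.9
  - 505 × 0.9 = 454.5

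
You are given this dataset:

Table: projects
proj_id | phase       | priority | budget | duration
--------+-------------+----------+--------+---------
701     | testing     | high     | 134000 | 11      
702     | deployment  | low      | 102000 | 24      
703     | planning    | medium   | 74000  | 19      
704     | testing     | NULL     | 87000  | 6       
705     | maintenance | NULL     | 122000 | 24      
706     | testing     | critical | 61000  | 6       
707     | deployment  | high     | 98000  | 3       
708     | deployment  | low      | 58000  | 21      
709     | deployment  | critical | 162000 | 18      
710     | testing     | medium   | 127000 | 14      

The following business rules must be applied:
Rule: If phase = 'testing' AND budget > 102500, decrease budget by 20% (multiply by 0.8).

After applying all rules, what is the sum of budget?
972800.0

Step 1: Find records where phase = 'testing' AND budget > 102500
Step 2: 2 records match, summing to 261000
Step 3: After multiplier: 261000 × 0.8 = 208800.0
Step 4: Unaffected records sum: 764000
Step 5: Final sum = 208800.0 + 764000 = 972800.0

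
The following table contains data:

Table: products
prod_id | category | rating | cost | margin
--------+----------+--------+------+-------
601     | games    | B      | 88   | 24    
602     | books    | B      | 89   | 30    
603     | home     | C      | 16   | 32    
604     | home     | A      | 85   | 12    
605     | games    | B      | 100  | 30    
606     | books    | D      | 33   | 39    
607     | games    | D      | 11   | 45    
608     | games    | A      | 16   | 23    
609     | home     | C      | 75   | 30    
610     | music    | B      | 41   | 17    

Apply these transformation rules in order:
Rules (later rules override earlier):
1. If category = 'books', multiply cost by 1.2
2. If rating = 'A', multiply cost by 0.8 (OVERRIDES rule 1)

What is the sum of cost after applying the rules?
558.2

Step 1: Rule 2 takes priority for records with rating = 'A'
  - 2 records: 101 × 0.8 = 80.8
Step 2: Rule 1 applies to remaining records with category = 'books'
  - 2 records: 122 × 1.2 = 146.4
Step 3: Other records unchanged: 331
Step 4: Final sum = 80.8 + 146.4 + 331 = 558.2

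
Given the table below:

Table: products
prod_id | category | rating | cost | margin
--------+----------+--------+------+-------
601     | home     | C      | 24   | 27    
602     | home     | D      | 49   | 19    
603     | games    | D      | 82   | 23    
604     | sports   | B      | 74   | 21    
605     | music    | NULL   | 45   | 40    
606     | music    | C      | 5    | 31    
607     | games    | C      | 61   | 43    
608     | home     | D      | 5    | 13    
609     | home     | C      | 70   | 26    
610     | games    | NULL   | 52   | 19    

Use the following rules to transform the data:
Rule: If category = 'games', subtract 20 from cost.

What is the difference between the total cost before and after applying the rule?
60

Step 1: Original sum of cost = 467
Step 2: 3 records have category = 'games'
Step 3: Each affected record changes by -20
Step 4: Total change = 3 × -20 = -60
Step 5: New sum = 467 + -60 = 407
Step 6: Difference = |407 - 467| = 60
        (Sum decreased by 60)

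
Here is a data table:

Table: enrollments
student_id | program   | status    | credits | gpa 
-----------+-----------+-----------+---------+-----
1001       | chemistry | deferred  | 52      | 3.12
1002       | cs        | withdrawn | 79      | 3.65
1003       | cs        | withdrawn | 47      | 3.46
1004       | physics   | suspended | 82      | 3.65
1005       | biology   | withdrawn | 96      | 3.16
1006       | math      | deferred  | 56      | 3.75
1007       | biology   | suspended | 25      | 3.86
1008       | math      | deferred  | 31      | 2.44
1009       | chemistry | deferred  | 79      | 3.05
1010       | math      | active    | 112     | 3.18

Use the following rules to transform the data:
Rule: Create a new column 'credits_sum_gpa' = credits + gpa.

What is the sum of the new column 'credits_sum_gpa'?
692.32

Step 1: For each record, compute credits + gpa
Example calculations:
  52 + 3.12 = 55.12
  79 + 3.65 = 82.65
  47 + 3.46 = 50.46
  ...
Step 2: Sum all derived values
Step 3: Total = 692.32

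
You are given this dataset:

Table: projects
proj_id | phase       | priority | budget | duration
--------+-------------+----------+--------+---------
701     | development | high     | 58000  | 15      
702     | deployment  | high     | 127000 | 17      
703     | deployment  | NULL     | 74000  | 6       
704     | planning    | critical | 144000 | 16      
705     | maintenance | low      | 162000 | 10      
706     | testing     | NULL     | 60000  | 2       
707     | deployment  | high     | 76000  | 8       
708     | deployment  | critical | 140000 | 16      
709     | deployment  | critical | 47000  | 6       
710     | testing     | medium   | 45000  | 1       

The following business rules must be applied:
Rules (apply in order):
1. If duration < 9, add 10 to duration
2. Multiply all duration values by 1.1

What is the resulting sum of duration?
161.7

Step 1: Apply Rule 1 - Add 10 to records with duration < 9
  - 5 records affected: 23 + (5 × 10) = 73
  - Unaffected records: 74
  - Sum after Rule 1: 147
Step 2: Apply Rule 2 - Multiply all by 1.1
  - 147 × 1.1 = 161.7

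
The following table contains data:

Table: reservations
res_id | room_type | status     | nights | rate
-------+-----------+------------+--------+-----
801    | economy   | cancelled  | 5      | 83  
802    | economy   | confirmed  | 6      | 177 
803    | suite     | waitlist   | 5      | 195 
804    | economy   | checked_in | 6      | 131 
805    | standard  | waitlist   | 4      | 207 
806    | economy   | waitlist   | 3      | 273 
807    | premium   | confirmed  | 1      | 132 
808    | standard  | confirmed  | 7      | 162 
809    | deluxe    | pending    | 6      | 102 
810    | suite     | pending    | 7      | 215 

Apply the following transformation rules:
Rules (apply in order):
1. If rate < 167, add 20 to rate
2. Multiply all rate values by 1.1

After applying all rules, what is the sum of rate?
1954.7

Step 1: Apply Rule 1 - Add 20 to records with rate < 167
  - 5 records affected: 610 + (5 × 20) = 710
  - Unaffected records: 1067
  - Sum after Rule 1: 1777
Step 2: Apply Rule 2 - Multiply all by 1.1
  - 1777 × 1.1 = 1954.7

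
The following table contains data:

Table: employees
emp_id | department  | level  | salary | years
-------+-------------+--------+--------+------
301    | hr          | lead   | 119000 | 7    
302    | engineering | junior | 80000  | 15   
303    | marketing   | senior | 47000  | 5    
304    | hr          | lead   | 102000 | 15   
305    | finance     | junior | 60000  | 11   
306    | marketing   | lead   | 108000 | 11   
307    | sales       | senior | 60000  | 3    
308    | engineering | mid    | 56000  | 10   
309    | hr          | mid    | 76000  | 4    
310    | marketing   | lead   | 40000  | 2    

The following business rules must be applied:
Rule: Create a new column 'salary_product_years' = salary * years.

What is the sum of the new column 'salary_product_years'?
6770000

Step 1: For each record, compute salary * years
Example calculations:
  119000 * 7 = 833000
  80000 * 15 = 1200000
  47000 * 5 = 235000
  ...
Step 2: Sum all derived values
Step 3: Total = 6770000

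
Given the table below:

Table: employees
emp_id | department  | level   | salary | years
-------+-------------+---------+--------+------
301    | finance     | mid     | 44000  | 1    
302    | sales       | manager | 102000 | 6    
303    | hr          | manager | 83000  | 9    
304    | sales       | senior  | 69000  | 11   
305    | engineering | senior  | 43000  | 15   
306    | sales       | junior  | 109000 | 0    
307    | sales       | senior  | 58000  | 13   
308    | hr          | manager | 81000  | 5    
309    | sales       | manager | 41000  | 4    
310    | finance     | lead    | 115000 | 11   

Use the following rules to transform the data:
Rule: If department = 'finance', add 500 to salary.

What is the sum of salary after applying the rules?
746000

Step 1: Count records where department = 'finance': 2
Step 2: Total bonus added: 2 × 500 = 1000
Step 3: Original sum of salary: 745000
Step 4: Final sum = 745000 + 1000 = 746000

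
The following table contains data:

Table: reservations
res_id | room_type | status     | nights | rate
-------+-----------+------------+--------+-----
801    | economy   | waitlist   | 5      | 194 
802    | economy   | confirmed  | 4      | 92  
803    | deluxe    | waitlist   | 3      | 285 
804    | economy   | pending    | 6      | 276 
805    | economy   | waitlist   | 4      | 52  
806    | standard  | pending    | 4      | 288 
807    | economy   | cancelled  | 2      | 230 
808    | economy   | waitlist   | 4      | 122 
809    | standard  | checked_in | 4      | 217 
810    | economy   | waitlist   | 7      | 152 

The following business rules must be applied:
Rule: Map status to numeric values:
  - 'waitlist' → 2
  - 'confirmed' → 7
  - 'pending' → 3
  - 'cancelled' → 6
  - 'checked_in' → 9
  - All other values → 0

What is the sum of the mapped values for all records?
38

Step 1: Apply mapping to each record
Step 2: Count by status:
  'waitlist': 5 records × 2 = 10
  'confirmed': 1 records × 7 = 7
  'pending': 2 records × 3 = 6
  'cancelled': 1 records × 6 = 6
  'checked_in': 1 records × 9 = 9
Step 3: Sum all mapped values = 38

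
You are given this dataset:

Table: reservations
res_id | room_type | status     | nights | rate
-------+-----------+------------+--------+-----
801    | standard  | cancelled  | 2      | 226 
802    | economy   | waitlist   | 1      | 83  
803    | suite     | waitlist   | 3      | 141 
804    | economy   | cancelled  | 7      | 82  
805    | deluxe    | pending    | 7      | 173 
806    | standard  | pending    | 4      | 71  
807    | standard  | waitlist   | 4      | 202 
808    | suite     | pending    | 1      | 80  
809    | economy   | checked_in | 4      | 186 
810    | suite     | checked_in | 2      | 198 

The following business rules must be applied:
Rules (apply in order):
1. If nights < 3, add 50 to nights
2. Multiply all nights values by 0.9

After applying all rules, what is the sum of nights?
211.5

Step 1: Apply Rule 1 - Add 50 to records with nights < 3
  - 4 records affected: 6 + (4 × 50) = 206
  - Unaffected records: 29
  - Sum after Rule 1: 235
Step 2: Apply Rule 2 - Multiply all by 0.9
  - 235 × 0.9 = 211.5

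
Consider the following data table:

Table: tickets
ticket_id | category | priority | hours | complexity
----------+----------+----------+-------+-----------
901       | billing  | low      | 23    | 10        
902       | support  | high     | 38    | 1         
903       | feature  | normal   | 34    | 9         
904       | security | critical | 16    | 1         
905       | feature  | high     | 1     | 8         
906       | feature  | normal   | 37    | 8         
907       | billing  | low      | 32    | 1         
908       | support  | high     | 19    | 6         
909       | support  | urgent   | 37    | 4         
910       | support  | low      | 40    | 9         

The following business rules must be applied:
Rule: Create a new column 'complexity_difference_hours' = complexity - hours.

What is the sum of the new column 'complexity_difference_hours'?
-220

Step 1: For each record, compute complexity - hours
Example calculations:
  10 - 23 = -13
  1 - 38 = -37
  9 - 34 = -25
  ...
Step 2: Sum all derived values
Step 3: Total = -220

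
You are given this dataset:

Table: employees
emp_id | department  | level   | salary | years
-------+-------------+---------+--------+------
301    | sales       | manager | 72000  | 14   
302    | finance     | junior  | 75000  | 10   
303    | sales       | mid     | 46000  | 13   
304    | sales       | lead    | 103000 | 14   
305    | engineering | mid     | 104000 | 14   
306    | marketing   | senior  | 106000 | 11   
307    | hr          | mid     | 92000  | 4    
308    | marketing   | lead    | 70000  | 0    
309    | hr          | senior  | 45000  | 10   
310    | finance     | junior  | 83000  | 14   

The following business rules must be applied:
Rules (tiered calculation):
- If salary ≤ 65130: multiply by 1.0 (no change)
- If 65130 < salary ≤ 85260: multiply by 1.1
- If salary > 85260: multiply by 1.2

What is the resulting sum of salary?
907000.0

Step 1: Tier 1 (salary ≤ 65130): 2 records, sum = 91000 × 1.0 = 91000.0
Step 2: Tier 2 (65130 < salary ≤ 85260): 4 records, sum = 300000 × 1.1 = 330000.0
Step 3: Tier 3 (salary > 85260): 4 records, sum = 405000 × 1.2 = 486000.0
Step 4: Final sum = 91000.0 + 330000.0 + 486000.0 = 907000.0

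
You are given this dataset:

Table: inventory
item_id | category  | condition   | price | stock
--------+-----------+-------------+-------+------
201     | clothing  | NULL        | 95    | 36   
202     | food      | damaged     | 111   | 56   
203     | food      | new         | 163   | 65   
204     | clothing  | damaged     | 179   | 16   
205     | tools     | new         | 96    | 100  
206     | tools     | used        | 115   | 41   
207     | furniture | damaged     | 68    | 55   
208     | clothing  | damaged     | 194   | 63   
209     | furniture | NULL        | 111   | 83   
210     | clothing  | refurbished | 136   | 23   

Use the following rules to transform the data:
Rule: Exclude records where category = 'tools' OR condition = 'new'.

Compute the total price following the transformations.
894

Step 1: Find records where category = 'tools' OR condition = 'new'
Step 2: 3 records match, summing to 374
Step 3: Original sum: 1268
Step 4: Remaining sum = 1268 - 374 = 894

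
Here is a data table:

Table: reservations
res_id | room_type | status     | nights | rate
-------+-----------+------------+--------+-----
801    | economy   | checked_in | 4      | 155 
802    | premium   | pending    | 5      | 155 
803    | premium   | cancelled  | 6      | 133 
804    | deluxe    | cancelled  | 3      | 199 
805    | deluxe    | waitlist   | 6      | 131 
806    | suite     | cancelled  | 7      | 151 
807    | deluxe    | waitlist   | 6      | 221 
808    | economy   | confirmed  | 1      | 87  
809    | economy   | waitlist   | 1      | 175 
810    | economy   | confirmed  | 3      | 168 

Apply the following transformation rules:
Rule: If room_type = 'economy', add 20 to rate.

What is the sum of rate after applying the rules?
1655

Step 1: Count records where room_type = 'economy': 4
Step 2: Total bonus added: 4 × 20 = 80
Step 3: Original sum of rate: 1575
Step 4: Final sum = 1575 + 80 = 1655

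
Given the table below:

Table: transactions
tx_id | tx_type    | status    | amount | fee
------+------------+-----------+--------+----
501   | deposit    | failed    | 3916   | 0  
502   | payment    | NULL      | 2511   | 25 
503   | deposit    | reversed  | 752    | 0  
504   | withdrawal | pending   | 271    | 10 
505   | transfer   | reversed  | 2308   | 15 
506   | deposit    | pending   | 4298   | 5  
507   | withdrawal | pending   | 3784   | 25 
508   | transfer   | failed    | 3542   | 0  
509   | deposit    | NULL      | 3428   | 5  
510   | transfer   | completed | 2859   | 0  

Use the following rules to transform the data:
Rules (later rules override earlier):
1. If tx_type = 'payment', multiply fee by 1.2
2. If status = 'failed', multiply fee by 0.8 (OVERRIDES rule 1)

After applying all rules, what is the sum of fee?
90.0

Step 1: Rule 2 takes priority for records with status = 'failed'
  - 2 records: 0 × 0.8 = 0.0
Step 2: Rule 1 applies to remaining records with tx_type = 'payment'
  - 1 records: 25 × 1.2 = 30.0
Step 3: Other records unchanged: 60
Step 4: Final sum = 0.0 + 30.0 + 60 = 90.0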